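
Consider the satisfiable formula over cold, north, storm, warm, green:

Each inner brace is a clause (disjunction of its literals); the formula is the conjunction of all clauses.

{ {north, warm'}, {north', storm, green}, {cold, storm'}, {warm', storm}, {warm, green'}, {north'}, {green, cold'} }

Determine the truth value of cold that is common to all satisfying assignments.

Suppose cold = 1.
From the singleton clause (north'), north = 0.
From the singleton clause (warm'), warm = 0.
From the singleton clause (green'), green = 0.
That conflicts with the unit clause (green).
So every satisfying assignment has cold = False.

False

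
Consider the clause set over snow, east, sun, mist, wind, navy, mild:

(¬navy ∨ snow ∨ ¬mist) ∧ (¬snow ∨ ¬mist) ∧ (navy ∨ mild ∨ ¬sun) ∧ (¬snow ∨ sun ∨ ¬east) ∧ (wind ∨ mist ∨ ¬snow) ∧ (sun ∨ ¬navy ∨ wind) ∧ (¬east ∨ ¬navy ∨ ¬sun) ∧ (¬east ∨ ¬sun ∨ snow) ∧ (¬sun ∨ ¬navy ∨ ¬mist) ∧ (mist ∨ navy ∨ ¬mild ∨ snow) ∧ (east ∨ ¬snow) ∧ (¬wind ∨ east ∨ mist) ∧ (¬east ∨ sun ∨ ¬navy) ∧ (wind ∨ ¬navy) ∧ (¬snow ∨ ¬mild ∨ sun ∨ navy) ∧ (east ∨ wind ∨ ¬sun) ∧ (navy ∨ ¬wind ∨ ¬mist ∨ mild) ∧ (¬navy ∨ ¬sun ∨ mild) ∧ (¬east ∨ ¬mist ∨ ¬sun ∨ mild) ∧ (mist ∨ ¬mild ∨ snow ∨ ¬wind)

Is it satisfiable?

Satisfiable

Case snow = False:
Case navy = False:
Case mild = False:
The clause (¬sun) is unit, so sun = False.
Case wind = False:
All clauses hold; east, mist can take either value.
A satisfying assignment: snow: False, east: False, sun: False, mist: False, wind: False, navy: False, mild: False.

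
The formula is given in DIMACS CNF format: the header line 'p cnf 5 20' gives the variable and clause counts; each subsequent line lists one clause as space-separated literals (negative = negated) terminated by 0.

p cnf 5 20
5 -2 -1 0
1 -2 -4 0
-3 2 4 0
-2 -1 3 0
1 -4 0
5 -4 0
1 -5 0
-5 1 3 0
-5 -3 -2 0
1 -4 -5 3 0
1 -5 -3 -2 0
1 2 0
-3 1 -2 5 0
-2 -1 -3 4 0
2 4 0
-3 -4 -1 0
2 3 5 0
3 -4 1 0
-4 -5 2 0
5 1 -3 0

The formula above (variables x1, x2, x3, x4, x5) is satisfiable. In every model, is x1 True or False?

Suppose x1 = True.
Branch on x5: set x5 = True.
Branch on x2: set x2 = False.
(x4) alone gives x4 = True.
But (¬x4) is also a unit clause — contradiction.
Backtrack on x2: now try x2 = True.
(x3) alone gives x3 = True.
But (¬x3) is also a unit clause — contradiction.
Neither x2 = True nor x2 = False works.
Backtrack on x5: now try x5 = False.
(¬x2) alone gives x2 = False.
(¬x4) alone gives x4 = False.
But (x4) is also a unit clause — contradiction.
Neither x5 = True nor x5 = False works.
So every satisfying assignment has x1 = False.

False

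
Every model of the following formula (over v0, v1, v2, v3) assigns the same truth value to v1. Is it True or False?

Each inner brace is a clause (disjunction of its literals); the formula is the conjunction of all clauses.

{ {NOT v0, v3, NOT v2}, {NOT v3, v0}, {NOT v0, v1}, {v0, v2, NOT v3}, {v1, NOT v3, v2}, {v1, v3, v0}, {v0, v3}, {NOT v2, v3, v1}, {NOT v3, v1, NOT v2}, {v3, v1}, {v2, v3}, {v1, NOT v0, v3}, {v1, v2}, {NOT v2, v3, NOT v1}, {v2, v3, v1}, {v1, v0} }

Suppose v1 = false.
The clause (NOT v0) is unit, so v0 = false.
Now (v0) is unsatisfied and unit — conflict.
So every satisfying assignment has v1 = True.

True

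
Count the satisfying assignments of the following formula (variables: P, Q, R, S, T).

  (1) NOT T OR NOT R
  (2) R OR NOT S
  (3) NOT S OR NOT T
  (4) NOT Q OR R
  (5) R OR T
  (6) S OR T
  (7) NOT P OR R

5

There are 2^5 = 32 truth assignments over (P, Q, R, S, T).
Split on R. With R = true, the clauses containing R are satisfied and NOT R drops from the rest; 4 of the 2^4 = 16 assignments to the other variables satisfy what remains.
With R = false, by the same count on the reduced clause set, 1 assignment works.
Total: 4 + 1 = 5.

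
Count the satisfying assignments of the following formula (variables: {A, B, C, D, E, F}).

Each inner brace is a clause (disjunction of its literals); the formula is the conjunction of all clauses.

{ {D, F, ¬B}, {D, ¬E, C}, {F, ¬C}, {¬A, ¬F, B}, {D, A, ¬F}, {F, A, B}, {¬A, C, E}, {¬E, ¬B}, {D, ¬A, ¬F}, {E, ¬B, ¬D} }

There are 2^6 = 64 truth assignments over (A, B, C, D, E, F).
Split on B. With B = True, the clauses containing B are satisfied and ¬B drops from the rest; 0 of the 2^5 = 32 assignments to the other variables satisfy what remains.
With B = False, by the same count on the reduced clause set, 5 assignments work.
Total: 0 + 5 = 5.

5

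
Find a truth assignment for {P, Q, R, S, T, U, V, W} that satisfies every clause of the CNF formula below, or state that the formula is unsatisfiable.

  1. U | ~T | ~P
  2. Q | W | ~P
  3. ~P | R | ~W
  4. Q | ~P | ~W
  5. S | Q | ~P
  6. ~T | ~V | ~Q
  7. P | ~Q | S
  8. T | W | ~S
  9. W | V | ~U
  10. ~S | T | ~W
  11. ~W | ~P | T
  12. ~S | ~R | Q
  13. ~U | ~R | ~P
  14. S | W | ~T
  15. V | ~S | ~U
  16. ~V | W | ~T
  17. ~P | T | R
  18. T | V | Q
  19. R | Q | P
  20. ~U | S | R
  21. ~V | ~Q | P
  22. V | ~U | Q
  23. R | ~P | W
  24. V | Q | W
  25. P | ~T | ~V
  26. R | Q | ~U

P=1,  Q=1,  R=1,  S=0,  T=0,  U=0,  V=0,  W=0

Case U = 0:
Case T = 0:
Case W = 0:
The clause (~S) is unit, so S = 0.
Case Q = 1:
The clause (P) is unit, so P = 1.
The clause (R) is unit, so R = 1.
All clauses hold; V can take either value.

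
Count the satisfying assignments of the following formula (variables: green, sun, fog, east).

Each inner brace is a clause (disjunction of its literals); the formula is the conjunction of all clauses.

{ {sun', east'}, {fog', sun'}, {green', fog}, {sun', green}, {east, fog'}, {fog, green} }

There are 2^4 = 16 truth assignments over (green, sun, fog, east).
Check each against the 6 clauses (columns in the order green, sun, fog, east):
  F F F F  ✗ fails (fog + green)
  F F F T  ✗ fails (fog + green)
  F F T F  ✗ fails (east + fog')
  F F T T  ✓ satisfies all
  F T F F  ✗ fails (sun' + green)
  F T F T  ✗ fails (sun' + east')
  F T T F  ✗ fails (fog' + sun')
  F T T T  ✗ fails (sun' + east')
  T F F F  ✗ fails (green' + fog)
  T F F T  ✗ fails (green' + fog)
  T F T F  ✗ fails (east + fog')
  T F T T  ✓ satisfies all
  T T F F  ✗ fails (green' + fog)
  T T F T  ✗ fails (sun' + east')
  T T T F  ✗ fails (fog' + sun')
  T T T T  ✗ fails (sun' + east')
2 of the 16 rows are models.

2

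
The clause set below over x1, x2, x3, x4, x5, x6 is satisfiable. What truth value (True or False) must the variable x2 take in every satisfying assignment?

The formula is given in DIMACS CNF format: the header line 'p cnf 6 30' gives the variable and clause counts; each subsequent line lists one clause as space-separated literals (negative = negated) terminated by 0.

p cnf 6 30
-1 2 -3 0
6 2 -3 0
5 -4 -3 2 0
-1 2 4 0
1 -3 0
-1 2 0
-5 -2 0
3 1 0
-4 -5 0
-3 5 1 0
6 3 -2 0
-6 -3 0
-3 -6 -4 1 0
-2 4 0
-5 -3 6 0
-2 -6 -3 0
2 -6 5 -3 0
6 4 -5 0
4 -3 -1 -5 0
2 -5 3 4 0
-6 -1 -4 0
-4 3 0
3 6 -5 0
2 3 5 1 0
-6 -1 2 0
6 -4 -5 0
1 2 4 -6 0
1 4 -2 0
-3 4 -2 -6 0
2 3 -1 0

True

Suppose x2 = False.
From the singleton clause (¬x1), x1 = False.
From the singleton clause (¬x3), x3 = False.
That conflicts with the unit clause (x3).
So every satisfying assignment has x2 = True.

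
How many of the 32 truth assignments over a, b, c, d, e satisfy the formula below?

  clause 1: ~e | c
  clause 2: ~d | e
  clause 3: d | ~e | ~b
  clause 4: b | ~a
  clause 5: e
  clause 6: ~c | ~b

2

There are 2^5 = 32 truth assignments over (a, b, c, d, e).
Split on b. With b = 1, the clauses containing b are satisfied and ~b drops from the rest; 0 of the 2^4 = 16 assignments to the other variables satisfy what remains.
With b = 0, by the same count on the reduced clause set, 2 assignments work.
(One model: a=F, b=F, c=T, d=F, e=T.)
Total: 0 + 2 = 2.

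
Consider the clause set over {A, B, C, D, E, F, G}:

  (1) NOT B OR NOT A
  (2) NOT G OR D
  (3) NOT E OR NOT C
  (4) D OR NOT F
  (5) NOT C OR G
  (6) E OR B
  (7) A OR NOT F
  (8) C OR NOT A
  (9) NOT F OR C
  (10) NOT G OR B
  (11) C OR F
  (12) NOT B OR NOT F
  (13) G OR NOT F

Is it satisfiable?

Branch on B: set B = true.
Unit clause (NOT A) forces A = false.
Unit clause (NOT F) forces F = false.
Unit clause (C) forces C = true.
Unit clause (NOT E) forces E = false.
Unit clause (G) forces G = true.
Unit clause (D) forces D = true.
Every clause now holds.
A satisfying assignment: A ↦ false,  B ↦ true,  C ↦ true,  D ↦ true,  E ↦ false,  F ↦ false,  G ↦ true.

Yes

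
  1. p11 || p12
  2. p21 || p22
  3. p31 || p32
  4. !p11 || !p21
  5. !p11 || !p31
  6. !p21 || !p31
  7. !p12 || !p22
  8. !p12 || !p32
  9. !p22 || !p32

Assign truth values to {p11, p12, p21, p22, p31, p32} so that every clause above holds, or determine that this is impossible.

Suppose p11 = true.
The clause (!p21) is unit, so p21 = false.
The clause (p22) is unit, so p22 = true.
The clause (!p31) is unit, so p31 = false.
The clause (p32) is unit, so p32 = true.
That conflicts with the unit clause (!p32).
That branch fails; take p11 = false instead.
The clause (p12) is unit, so p12 = true.
The clause (!p22) is unit, so p22 = false.
The clause (p21) is unit, so p21 = true.
The clause (!p31) is unit, so p31 = false.
The clause (p32) is unit, so p32 = true.
That conflicts with the unit clause (!p32).
Either choice for p11 ends in contradiction.

UNSATISFIABLE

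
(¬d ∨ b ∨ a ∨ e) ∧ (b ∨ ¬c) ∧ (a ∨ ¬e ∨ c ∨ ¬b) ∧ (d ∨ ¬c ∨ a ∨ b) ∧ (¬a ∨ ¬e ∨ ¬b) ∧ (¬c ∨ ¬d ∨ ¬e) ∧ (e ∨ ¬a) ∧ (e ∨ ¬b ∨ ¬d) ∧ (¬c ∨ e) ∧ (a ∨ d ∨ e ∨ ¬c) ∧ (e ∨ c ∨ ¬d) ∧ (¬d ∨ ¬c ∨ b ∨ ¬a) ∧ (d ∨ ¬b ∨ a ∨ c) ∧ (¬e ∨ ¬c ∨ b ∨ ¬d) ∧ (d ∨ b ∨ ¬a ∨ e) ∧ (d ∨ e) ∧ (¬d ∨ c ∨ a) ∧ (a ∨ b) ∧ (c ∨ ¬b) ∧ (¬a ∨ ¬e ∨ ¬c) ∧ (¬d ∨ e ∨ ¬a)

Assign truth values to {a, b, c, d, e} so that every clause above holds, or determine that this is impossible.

a ↦ False,  b ↦ True,  c ↦ True,  d ↦ False,  e ↦ True

Try b = True.
(c) alone gives c = True.
(e) alone gives e = True.
(¬a) alone gives a = False.
(¬d) alone gives d = False.
All clauses are satisfied.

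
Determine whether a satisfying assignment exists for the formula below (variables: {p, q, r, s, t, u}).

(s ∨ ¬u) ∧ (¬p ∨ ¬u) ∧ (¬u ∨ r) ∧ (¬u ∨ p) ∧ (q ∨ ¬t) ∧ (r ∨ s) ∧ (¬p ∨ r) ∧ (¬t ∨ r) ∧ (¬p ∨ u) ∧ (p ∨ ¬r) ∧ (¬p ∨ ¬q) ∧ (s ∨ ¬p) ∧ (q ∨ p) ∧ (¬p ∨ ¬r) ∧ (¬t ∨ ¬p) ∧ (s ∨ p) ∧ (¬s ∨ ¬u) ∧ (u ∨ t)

Suppose s = True.
(¬u) alone gives u = False.
(¬p) alone gives p = False.
(¬r) alone gives r = False.
(¬t) alone gives t = False.
But (t) is also a unit clause — contradiction.
Backtrack on s: now try s = False.
(¬u) alone gives u = False.
(r) alone gives r = True.
(¬p) alone gives p = False.
But (p) is also a unit clause — contradiction.
Both values of s lead to a conflict.
No assignment satisfies every clause.

Unsatisfiable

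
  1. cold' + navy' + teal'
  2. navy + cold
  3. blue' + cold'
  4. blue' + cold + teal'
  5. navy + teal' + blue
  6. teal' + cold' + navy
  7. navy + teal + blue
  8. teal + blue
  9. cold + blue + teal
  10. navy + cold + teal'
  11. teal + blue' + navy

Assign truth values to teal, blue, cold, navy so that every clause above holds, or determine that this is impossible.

teal ↦ 0, blue ↦ 1, cold ↦ 0, navy ↦ 1

Case navy = 1:
Case cold = 0:
Case blue = 1:
(teal') alone gives teal = 0.
All clauses are satisfied.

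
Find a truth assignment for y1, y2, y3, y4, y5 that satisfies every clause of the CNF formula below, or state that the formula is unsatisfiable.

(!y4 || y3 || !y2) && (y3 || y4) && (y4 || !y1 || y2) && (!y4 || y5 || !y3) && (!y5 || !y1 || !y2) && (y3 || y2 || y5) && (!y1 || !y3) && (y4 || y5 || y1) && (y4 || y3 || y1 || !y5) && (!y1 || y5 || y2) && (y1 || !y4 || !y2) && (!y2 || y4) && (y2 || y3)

Branch on y3: set y3 = true.
From the singleton clause (!y1), y1 = false.
Branch on y4: set y4 = true.
From the singleton clause (y5), y5 = true.
From the singleton clause (!y2), y2 = false.
This assignment satisfies each clause.

y1=false, y2=false, y3=true, y4=true, y5=true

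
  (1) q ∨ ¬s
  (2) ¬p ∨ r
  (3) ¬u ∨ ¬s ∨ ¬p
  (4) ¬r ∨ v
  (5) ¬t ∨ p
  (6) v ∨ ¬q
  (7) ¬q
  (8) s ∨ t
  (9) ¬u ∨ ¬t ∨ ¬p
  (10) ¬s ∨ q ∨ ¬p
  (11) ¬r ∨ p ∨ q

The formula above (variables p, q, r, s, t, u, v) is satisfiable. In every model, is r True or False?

True

Suppose r = False.
From the singleton clause (¬p), p = False.
From the singleton clause (¬t), t = False.
From the singleton clause (¬q), q = False.
From the singleton clause (¬s), s = False.
Now (s) is unsatisfied and unit — conflict.
So every satisfying assignment has r = True.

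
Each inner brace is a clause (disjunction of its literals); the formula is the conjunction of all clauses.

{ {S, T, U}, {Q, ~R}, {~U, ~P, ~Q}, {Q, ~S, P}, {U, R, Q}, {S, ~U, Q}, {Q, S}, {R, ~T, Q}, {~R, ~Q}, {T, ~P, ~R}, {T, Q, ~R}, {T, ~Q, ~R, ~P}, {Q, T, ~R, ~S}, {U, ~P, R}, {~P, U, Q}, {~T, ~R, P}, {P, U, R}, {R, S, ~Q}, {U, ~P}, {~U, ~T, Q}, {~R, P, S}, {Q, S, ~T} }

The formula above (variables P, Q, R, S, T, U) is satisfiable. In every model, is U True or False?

Suppose U = 0.
Unit clause (~P) forces P = 0.
Unit clause (R) forces R = 1.
Unit clause (Q) forces Q = 1.
That conflicts with the unit clause (~Q).
So every satisfying assignment has U = True.

True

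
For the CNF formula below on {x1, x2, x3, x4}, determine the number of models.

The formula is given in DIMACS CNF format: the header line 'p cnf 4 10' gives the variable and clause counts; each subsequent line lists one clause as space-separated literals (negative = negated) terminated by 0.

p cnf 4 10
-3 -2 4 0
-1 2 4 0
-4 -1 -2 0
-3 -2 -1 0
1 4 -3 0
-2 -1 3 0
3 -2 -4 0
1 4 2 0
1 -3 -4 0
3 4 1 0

There are 2^4 = 16 truth assignments over (x1, x2, x3, x4).
Split on x3. With x3 = True, the clauses containing x3 are satisfied and ¬x3 drops from the rest; 1 of the 2^3 = 8 assignments to the other variables satisfy what remains.
With x3 = False, by the same count on the reduced clause set, 2 assignments work.
Total: 1 + 2 = 3.

3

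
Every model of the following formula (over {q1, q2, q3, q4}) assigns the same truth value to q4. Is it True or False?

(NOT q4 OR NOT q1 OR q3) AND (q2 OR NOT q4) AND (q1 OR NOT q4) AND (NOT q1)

False

Suppose q4 = true.
(q2) alone gives q2 = true.
(q1) alone gives q1 = true.
But (NOT q1) is also a unit clause — contradiction.
So every satisfying assignment has q4 = False.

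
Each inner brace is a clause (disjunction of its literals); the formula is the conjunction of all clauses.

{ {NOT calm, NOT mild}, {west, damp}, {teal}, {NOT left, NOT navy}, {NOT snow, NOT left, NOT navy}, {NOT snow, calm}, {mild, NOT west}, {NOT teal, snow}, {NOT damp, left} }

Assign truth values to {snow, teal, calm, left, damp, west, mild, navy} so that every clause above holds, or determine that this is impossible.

The clause (teal) is unit, so teal = true.
The clause (snow) is unit, so snow = true.
The clause (calm) is unit, so calm = true.
The clause (NOT mild) is unit, so mild = false.
The clause (NOT west) is unit, so west = false.
The clause (damp) is unit, so damp = true.
The clause (left) is unit, so left = true.
The clause (NOT navy) is unit, so navy = false.
This assignment satisfies each clause.

snow=true; teal=true; calm=true; left=true; damp=true; west=false; mild=false; navy=false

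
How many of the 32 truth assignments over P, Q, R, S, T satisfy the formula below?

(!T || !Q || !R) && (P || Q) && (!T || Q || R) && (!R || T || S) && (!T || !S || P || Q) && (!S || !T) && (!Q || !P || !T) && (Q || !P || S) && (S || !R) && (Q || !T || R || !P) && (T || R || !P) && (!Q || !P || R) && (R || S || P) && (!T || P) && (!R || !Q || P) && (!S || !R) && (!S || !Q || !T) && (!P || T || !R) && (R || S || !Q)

1

There are 2^5 = 32 truth assignments over (P, Q, R, S, T).
Split on S. With S = true, the clauses containing S are satisfied and !S drops from the rest; 1 of the 2^4 = 16 assignments to the other variables satisfy what remains.
With S = false, by the same count on the reduced clause set, 0 assignments work.
Total: 1 + 0 = 1.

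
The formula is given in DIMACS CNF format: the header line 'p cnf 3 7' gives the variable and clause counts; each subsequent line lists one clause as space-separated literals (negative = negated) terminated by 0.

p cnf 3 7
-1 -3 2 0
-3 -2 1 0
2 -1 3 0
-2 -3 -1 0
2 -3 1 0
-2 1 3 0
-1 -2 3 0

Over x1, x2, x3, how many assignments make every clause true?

1

There are 2^3 = 8 truth assignments over (x1, x2, x3).
Check each against the 7 clauses (columns in the order x1, x2, x3):
  F F F  ✓ satisfies all
  F F T  ✗ fails (x2 ∨ ¬x3 ∨ x1)
  F T F  ✗ fails (¬x2 ∨ x1 ∨ x3)
  F T T  ✗ fails (¬x3 ∨ ¬x2 ∨ x1)
  T F F  ✗ fails (x2 ∨ ¬x1 ∨ x3)
  T F T  ✗ fails (¬x1 ∨ ¬x3 ∨ x2)
  T T F  ✗ fails (¬x1 ∨ ¬x2 ∨ x3)
  T T T  ✗ fails (¬x2 ∨ ¬x3 ∨ ¬x1)
1 of the 8 rows is a model.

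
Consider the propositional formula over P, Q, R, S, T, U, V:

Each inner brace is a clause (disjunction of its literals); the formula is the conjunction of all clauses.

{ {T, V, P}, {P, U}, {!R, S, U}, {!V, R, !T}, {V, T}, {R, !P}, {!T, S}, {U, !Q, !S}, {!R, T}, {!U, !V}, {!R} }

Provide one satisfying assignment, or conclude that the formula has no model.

P ↦ false; Q ↦ true; R ↦ false; S ↦ true; T ↦ true; U ↦ true; V ↦ false

Unit clause (!R) forces R = false.
Unit clause (!P) forces P = false.
Unit clause (U) forces U = true.
Unit clause (!V) forces V = false.
Unit clause (T) forces T = true.
Unit clause (S) forces S = true.
No clause remains; Q is free.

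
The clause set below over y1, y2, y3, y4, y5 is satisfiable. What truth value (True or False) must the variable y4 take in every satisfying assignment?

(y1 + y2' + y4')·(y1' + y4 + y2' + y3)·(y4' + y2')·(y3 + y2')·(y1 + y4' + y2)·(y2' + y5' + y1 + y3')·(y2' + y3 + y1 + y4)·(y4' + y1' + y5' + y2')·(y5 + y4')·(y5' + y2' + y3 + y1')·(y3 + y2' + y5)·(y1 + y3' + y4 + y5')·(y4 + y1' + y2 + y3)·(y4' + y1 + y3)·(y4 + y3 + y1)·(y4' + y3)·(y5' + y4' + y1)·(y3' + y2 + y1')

Suppose y4 = 1.
From the singleton clause (y2'), y2 = 0.
From the singleton clause (y1), y1 = 1.
From the singleton clause (y5), y5 = 1.
From the singleton clause (y3), y3 = 1.
But (y3') is also a unit clause — contradiction.
So every satisfying assignment has y4 = False.

False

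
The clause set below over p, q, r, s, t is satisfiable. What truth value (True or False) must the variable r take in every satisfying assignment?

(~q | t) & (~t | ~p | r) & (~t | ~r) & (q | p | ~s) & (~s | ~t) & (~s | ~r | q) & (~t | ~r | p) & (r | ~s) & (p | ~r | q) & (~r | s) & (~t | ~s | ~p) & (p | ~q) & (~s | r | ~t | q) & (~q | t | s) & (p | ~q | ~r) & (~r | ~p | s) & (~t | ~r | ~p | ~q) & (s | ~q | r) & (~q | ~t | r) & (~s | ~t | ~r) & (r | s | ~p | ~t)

Suppose r = 1.
The clause (~t) is unit, so t = 0.
The clause (~q) is unit, so q = 0.
The clause (~s) is unit, so s = 0.
Now (s) is unsatisfied and unit — conflict.
So every satisfying assignment has r = False.

False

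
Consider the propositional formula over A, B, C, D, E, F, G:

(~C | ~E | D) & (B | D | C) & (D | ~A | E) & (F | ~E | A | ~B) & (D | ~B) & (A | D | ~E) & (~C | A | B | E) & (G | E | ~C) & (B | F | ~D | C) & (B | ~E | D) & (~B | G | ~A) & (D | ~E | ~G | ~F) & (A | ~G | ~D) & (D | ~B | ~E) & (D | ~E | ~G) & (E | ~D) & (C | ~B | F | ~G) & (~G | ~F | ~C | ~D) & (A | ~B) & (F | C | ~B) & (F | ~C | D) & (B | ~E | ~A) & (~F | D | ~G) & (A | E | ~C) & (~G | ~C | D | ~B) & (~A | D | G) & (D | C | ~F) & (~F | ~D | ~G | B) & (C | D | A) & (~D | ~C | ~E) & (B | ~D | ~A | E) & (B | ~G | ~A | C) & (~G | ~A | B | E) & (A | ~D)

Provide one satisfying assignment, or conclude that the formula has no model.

Suppose D = 1.
Unit clause (E) forces E = 1.
Unit clause (~C) forces C = 0.
Unit clause (A) forces A = 1.
Unit clause (B) forces B = 1.
Unit clause (G) forces G = 1.
Unit clause (F) forces F = 1.
This assignment satisfies each clause.

A ↦ 1; B ↦ 1; C ↦ 0; D ↦ 1; E ↦ 1; F ↦ 1; G ↦ 1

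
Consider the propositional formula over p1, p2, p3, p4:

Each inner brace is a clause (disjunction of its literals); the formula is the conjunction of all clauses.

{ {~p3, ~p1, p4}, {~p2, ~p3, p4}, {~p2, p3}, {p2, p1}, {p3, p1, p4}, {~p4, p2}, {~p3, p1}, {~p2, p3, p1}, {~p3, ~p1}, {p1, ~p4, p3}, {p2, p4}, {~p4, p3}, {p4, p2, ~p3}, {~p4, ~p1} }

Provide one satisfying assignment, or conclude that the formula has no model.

UNSATISFIABLE

Case p2 = 0:
The clause (p1) is unit, so p1 = 1.
The clause (~p4) is unit, so p4 = 0.
But (p4) is also a unit clause — contradiction.
Undo p2 and try p2 = 1.
The clause (p3) is unit, so p3 = 1.
The clause (p4) is unit, so p4 = 1.
The clause (p1) is unit, so p1 = 1.
But (~p1) is also a unit clause — contradiction.
Neither p2 = 1 nor p2 = 0 works.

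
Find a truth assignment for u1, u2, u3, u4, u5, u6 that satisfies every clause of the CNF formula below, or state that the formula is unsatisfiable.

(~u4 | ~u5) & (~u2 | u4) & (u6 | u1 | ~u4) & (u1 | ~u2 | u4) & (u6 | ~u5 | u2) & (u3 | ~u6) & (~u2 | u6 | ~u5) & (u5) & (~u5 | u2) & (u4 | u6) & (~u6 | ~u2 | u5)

UNSATISFIABLE

Unit clause (u5) forces u5 = 1.
Unit clause (~u4) forces u4 = 0.
Unit clause (~u2) forces u2 = 0.
Now (u2) is unsatisfied and unit — conflict.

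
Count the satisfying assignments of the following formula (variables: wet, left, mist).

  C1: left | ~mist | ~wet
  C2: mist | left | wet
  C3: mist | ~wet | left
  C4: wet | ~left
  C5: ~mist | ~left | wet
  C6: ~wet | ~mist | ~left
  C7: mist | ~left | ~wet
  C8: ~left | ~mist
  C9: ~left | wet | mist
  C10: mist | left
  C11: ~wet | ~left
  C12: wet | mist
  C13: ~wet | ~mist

There are 2^3 = 8 truth assignments over (wet, left, mist).
Check each against the 13 clauses (columns in the order wet, left, mist):
  F F F  ✗ fails (mist | left | wet)
  F F T  ✓ satisfies all
  F T F  ✗ fails (wet | ~left)
  F T T  ✗ fails (wet | ~left)
  T F F  ✗ fails (mist | ~wet | left)
  T F T  ✗ fails (left | ~mist | ~wet)
  T T F  ✗ fails (mist | ~left | ~wet)
  T T T  ✗ fails (~wet | ~mist | ~left)
1 of the 8 rows is a model.

1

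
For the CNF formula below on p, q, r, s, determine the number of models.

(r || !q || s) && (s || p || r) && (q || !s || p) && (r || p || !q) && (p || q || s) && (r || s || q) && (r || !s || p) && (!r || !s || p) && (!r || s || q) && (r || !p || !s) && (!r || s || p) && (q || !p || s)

There are 2^4 = 16 truth assignments over (p, q, r, s).
Check each against the 12 clauses (columns in the order p, q, r, s):
  F F F F  ✗ fails (s || p || r)
  F F F T  ✗ fails (q || !s || p)
  F F T F  ✗ fails (p || q || s)
  F F T T  ✗ fails (q || !s || p)
  F T F F  ✗ fails (r || !q || s)
  F T F T  ✗ fails (r || p || !q)
  F T T F  ✗ fails (!r || s || p)
  F T T T  ✗ fails (!r || !s || p)
  T F F F  ✗ fails (r || s || q)
  T F F T  ✗ fails (r || !p || !s)
  T F T F  ✗ fails (!r || s || q)
  T F T T  ✓ satisfies all
  T T F F  ✗ fails (r || !q || s)
  T T F T  ✗ fails (r || !p || !s)
  T T T F  ✓ satisfies all
  T T T T  ✓ satisfies all
3 of the 16 rows are models.

3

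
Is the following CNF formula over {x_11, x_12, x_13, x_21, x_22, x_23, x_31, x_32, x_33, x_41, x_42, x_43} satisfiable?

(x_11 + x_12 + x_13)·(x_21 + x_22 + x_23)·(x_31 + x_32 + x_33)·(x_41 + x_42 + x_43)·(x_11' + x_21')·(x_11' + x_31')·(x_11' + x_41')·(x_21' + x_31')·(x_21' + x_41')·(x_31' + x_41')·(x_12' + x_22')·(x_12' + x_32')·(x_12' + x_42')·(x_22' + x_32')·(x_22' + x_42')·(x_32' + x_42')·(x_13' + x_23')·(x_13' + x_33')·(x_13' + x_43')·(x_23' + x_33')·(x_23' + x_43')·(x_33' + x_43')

Case x_11 = 0:
Case x_12 = 1:
From the singleton clause (x_22'), x_22 = 0.
From the singleton clause (x_32'), x_32 = 0.
From the singleton clause (x_42'), x_42 = 0.
Case x_21 = 1:
From the singleton clause (x_31'), x_31 = 0.
From the singleton clause (x_33), x_33 = 1.
From the singleton clause (x_41'), x_41 = 0.
From the singleton clause (x_43), x_43 = 1.
Now (x_43') is unsatisfied and unit — conflict.
That branch fails; take x_21 = 0 instead.
From the singleton clause (x_23), x_23 = 1.
From the singleton clause (x_13'), x_13 = 0.
From the singleton clause (x_33'), x_33 = 0.
From the singleton clause (x_31), x_31 = 1.
From the singleton clause (x_41'), x_41 = 0.
From the singleton clause (x_43), x_43 = 1.
Now (x_43') is unsatisfied and unit — conflict.
Neither x_21 = 1 nor x_21 = 0 works.
That branch fails; take x_12 = 0 instead.
From the singleton clause (x_13), x_13 = 1.
From the singleton clause (x_23'), x_23 = 0.
From the singleton clause (x_33'), x_33 = 0.
From the singleton clause (x_43'), x_43 = 0.
Case x_21 = 1:
From the singleton clause (x_31'), x_31 = 0.
From the singleton clause (x_32), x_32 = 1.
From the singleton clause (x_41'), x_41 = 0.
From the singleton clause (x_42), x_42 = 1.
Now (x_42') is unsatisfied and unit — conflict.
That branch fails; take x_21 = 0 instead.
From the singleton clause (x_22), x_22 = 1.
From the singleton clause (x_32'), x_32 = 0.
From the singleton clause (x_31), x_31 = 1.
From the singleton clause (x_41'), x_41 = 0.
From the singleton clause (x_42), x_42 = 1.
Now (x_42') is unsatisfied and unit — conflict.
Neither x_21 = 1 nor x_21 = 0 works.
Neither x_12 = 1 nor x_12 = 0 works.
That branch fails; take x_11 = 1 instead.
From the singleton clause (x_21'), x_21 = 0.
From the singleton clause (x_31'), x_31 = 0.
From the singleton clause (x_41'), x_41 = 0.
Case x_22 = 1:
From the singleton clause (x_12'), x_12 = 0.
From the singleton clause (x_32'), x_32 = 0.
From the singleton clause (x_33), x_33 = 1.
From the singleton clause (x_42'), x_42 = 0.
From the singleton clause (x_43), x_43 = 1.
Now (x_43') is unsatisfied and unit — conflict.
That branch fails; take x_22 = 0 instead.
From the singleton clause (x_23), x_23 = 1.
From the singleton clause (x_13'), x_13 = 0.
From the singleton clause (x_33'), x_33 = 0.
From the singleton clause (x_32), x_32 = 1.
From the singleton clause (x_12'), x_12 = 0.
From the singleton clause (x_42'), x_42 = 0.
From the singleton clause (x_43), x_43 = 1.
Now (x_43') is unsatisfied and unit — conflict.
Neither x_22 = 1 nor x_22 = 0 works.
Neither x_11 = 1 nor x_11 = 0 works.
No assignment satisfies every clause.

No, unsatisfiable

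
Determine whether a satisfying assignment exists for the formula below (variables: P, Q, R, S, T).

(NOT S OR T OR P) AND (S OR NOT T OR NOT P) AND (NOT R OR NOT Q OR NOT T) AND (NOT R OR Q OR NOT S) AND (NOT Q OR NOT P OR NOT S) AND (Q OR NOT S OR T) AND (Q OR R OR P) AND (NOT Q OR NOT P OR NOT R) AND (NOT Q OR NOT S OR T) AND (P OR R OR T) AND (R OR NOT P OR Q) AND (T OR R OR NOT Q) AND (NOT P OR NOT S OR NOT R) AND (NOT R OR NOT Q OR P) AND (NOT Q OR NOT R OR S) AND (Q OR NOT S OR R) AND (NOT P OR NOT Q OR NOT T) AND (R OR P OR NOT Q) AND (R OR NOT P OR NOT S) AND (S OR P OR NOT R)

Case S = false:
Case T = false:
Case P = true:
Case Q = false:
(R) alone gives R = true.
This assignment satisfies each clause.
A satisfying assignment: P ↦ true; Q ↦ false; R ↦ true; S ↦ false; T ↦ false.

Yes, satisfiable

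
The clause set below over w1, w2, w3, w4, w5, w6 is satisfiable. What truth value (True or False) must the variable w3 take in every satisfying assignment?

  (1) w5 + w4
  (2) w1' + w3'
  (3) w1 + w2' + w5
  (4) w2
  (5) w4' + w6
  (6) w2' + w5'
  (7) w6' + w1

Suppose w3 = 1.
(w1') alone gives w1 = 0.
(w2) alone gives w2 = 1.
(w5) alone gives w5 = 1.
Now (w5') is unsatisfied and unit — conflict.
So every satisfying assignment has w3 = False.

False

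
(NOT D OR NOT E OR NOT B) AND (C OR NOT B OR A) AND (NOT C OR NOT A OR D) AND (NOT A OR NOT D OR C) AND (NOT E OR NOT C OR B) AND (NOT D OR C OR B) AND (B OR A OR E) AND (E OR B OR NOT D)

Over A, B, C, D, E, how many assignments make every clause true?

9

There are 2^5 = 32 truth assignments over (A, B, C, D, E).
Split on D. With D = true, the clauses containing D are satisfied and NOT D drops from the rest; 2 of the 2^4 = 16 assignments to the other variables satisfy what remains.
With D = false, by the same count on the reduced clause set, 7 assignments work.
Total: 2 + 7 = 9.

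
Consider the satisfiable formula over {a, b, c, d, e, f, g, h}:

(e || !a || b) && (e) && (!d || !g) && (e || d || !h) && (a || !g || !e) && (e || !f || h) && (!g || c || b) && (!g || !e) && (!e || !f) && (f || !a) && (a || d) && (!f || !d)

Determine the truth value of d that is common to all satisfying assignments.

True

Suppose d = false.
The clause (e) is unit, so e = true.
The clause (!g) is unit, so g = false.
The clause (!f) is unit, so f = false.
The clause (!a) is unit, so a = false.
But (a) is also a unit clause — contradiction.
So every satisfying assignment has d = True.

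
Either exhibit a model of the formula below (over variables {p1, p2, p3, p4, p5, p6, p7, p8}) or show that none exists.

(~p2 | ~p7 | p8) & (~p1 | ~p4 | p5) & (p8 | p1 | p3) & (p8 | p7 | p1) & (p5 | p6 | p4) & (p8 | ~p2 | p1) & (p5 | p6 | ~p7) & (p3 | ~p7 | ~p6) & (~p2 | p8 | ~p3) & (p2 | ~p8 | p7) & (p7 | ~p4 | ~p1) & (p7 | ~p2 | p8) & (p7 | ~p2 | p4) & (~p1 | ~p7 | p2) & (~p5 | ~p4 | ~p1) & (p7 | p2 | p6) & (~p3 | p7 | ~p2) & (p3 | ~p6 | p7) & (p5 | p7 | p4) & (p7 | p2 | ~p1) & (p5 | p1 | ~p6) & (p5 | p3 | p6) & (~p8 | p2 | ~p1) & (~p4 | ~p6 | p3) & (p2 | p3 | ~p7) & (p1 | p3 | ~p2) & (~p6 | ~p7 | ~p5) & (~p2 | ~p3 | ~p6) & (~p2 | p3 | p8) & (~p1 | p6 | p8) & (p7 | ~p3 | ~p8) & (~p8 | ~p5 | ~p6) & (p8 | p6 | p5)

p1 ↦ 0; p2 ↦ 1; p3 ↦ 1; p4 ↦ 1; p5 ↦ 1; p6 ↦ 0; p7 ↦ 1; p8 ↦ 1

Try p2 = 1.
Try p7 = 1.
Unit clause (p8) forces p8 = 1.
Try p5 = 1.
Unit clause (~p6) forces p6 = 0.
Try p4 = 1.
Unit clause (~p1) forces p1 = 0.
Unit clause (p3) forces p3 = 1.
This assignment satisfies each clause.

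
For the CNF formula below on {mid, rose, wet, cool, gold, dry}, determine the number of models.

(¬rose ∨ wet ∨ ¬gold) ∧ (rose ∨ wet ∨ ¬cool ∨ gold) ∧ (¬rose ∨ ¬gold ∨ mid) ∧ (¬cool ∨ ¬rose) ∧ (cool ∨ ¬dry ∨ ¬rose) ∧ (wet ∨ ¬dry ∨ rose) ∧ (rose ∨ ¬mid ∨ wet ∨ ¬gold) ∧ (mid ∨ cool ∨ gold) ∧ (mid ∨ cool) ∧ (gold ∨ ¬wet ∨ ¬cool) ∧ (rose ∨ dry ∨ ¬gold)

There are 2^6 = 64 truth assignments over (mid, rose, wet, cool, gold, dry).
Split on cool. With cool = True, the clauses containing cool are satisfied and ¬cool drops from the rest; 2 of the 2^5 = 32 assignments to the other variables satisfy what remains.
With cool = False, by the same count on the reduced clause set, 7 assignments work.
(One model: mid=F, rose=F, wet=T, cool=T, gold=T, dry=T.)
Total: 2 + 7 = 9.

9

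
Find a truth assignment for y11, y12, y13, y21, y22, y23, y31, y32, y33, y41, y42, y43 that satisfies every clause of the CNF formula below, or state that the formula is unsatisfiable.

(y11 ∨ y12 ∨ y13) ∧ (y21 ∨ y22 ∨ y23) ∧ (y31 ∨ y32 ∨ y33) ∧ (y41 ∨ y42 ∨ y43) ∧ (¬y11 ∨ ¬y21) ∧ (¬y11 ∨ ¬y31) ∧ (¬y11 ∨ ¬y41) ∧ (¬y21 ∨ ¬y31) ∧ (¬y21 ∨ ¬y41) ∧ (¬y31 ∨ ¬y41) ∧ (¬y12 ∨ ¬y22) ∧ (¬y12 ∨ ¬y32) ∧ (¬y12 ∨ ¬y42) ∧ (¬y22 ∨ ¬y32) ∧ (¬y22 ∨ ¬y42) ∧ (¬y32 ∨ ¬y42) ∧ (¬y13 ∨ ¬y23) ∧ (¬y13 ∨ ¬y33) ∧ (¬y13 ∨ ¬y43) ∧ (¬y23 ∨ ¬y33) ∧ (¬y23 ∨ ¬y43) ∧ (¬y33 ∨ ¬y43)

Branch on y11: set y11 = False.
Branch on y12: set y12 = True.
The clause (¬y22) is unit, so y22 = False.
The clause (¬y32) is unit, so y32 = False.
The clause (¬y42) is unit, so y42 = False.
Branch on y21: set y21 = True.
The clause (¬y31) is unit, so y31 = False.
The clause (y33) is unit, so y33 = True.
The clause (¬y41) is unit, so y41 = False.
The clause (y43) is unit, so y43 = True.
Now (¬y43) is unsatisfied and unit — conflict.
Undo y21 and try y21 = False.
The clause (y23) is unit, so y23 = True.
The clause (¬y13) is unit, so y13 = False.
The clause (¬y33) is unit, so y33 = False.
The clause (y31) is unit, so y31 = True.
The clause (¬y41) is unit, so y41 = False.
The clause (y43) is unit, so y43 = True.
Now (¬y43) is unsatisfied and unit — conflict.
Either choice for y21 ends in contradiction.
Undo y12 and try y12 = False.
The clause (y13) is unit, so y13 = True.
The clause (¬y23) is unit, so y23 = False.
The clause (¬y33) is unit, so y33 = False.
The clause (¬y43) is unit, so y43 = False.
Branch on y21: set y21 = True.
The clause (¬y31) is unit, so y31 = False.
The clause (y32) is unit, so y32 = True.
The clause (¬y41) is unit, so y41 = False.
The clause (y42) is unit, so y42 = True.
Now (¬y42) is unsatisfied and unit — conflict.
Undo y21 and try y21 = False.
The clause (y22) is unit, so y22 = True.
The clause (¬y32) is unit, so y32 = False.
The clause (y31) is unit, so y31 = True.
The clause (¬y41) is unit, so y41 = False.
The clause (y42) is unit, so y42 = True.
Now (¬y42) is unsatisfied and unit — conflict.
Either choice for y21 ends in contradiction.
Either choice for y12 ends in contradiction.
Undo y11 and try y11 = True.
The clause (¬y21) is unit, so y21 = False.
The clause (¬y31) is unit, so y31 = False.
The clause (¬y41) is unit, so y41 = False.
Branch on y22: set y22 = True.
The clause (¬y12) is unit, so y12 = False.
The clause (¬y32) is unit, so y32 = False.
The clause (y33) is unit, so y33 = True.
The clause (¬y42) is unit, so y42 = False.
The clause (y43) is unit, so y43 = True.
Now (¬y43) is unsatisfied and unit — conflict.
Undo y22 and try y22 = False.
The clause (y23) is unit, so y23 = True.
The clause (¬y13) is unit, so y13 = False.
The clause (¬y33) is unit, so y33 = False.
The clause (y32) is unit, so y32 = True.
The clause (¬y12) is unit, so y12 = False.
The clause (¬y42) is unit, so y42 = False.
The clause (y43) is unit, so y43 = True.
Now (¬y43) is unsatisfied and unit — conflict.
Either choice for y22 ends in contradiction.
Either choice for y11 ends in contradiction.

UNSATISFIABLE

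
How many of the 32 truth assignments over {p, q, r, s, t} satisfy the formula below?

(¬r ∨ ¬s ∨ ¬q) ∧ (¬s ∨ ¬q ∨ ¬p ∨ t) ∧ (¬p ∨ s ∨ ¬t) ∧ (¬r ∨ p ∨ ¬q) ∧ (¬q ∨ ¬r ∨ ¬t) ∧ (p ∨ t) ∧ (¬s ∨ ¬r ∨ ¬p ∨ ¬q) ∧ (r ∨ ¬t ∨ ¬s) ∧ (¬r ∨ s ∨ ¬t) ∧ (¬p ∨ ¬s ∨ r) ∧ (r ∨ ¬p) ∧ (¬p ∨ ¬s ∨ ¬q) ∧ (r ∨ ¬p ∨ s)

There are 2^5 = 32 truth assignments over (p, q, r, s, t).
Split on s. With s = True, the clauses containing s are satisfied and ¬s drops from the rest; 3 of the 2^4 = 16 assignments to the other variables satisfy what remains.
With s = False, by the same count on the reduced clause set, 4 assignments work.
(One model: p=F, q=F, r=F, s=F, t=T.)
Total: 3 + 4 = 7.

7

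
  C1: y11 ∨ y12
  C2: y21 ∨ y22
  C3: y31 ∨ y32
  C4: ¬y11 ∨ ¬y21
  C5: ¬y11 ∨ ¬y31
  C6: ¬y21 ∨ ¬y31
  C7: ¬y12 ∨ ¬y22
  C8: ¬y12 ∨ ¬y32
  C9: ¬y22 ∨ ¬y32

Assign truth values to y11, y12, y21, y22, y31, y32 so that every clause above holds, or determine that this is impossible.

Branch on y11: set y11 = True.
From the singleton clause (¬y21), y21 = False.
From the singleton clause (y22), y22 = True.
From the singleton clause (¬y31), y31 = False.
From the singleton clause (y32), y32 = True.
That conflicts with the unit clause (¬y32).
That branch fails; take y11 = False instead.
From the singleton clause (y12), y12 = True.
From the singleton clause (¬y22), y22 = False.
From the singleton clause (y21), y21 = True.
From the singleton clause (¬y31), y31 = False.
From the singleton clause (y32), y32 = True.
That conflicts with the unit clause (¬y32).
Both values of y11 lead to a conflict.

UNSATISFIABLE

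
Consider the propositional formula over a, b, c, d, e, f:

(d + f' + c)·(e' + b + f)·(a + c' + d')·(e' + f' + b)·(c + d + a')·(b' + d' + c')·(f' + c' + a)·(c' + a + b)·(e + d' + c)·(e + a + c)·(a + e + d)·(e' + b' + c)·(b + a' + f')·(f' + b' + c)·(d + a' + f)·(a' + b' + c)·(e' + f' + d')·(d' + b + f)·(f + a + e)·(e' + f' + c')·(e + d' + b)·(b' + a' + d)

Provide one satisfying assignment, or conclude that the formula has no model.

a: 0,  b: 1,  c: 1,  d: 0,  e: 1,  f: 0

Branch on d: set d = 0.
Branch on f: set f = 0.
(a') alone gives a = 0.
(e) alone gives e = 1.
(b) alone gives b = 1.
(c) alone gives c = 1.
This assignment satisfies each clause.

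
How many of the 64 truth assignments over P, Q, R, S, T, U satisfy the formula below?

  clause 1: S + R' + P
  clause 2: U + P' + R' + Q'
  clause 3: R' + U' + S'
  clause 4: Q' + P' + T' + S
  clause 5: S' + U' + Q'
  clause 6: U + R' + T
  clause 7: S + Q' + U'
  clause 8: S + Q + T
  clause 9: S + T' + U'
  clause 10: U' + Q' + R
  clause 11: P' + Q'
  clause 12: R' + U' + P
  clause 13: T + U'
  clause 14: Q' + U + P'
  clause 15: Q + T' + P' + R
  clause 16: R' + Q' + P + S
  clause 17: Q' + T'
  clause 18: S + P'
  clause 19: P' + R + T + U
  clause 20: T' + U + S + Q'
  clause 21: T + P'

8

There are 2^6 = 64 truth assignments over (P, Q, R, S, T, U).
Split on T. With T = 1, the clauses containing T are satisfied and T' drops from the rest; 5 of the 2^5 = 32 assignments to the other variables satisfy what remains.
With T = 0, by the same count on the reduced clause set, 3 assignments work.
Total: 5 + 3 = 8.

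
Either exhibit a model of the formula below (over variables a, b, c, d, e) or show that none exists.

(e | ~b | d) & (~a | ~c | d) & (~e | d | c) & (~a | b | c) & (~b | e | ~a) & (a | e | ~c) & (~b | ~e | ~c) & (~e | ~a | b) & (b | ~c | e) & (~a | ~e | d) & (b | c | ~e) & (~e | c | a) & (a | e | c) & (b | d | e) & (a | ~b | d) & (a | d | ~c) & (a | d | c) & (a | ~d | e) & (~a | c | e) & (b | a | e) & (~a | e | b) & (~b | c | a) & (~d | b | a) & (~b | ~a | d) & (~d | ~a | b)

a ↦ 1; b ↦ 1; c ↦ 0; d ↦ 1; e ↦ 1

Case e = 1:
Case d = 1:
Case b = 1:
Unit clause (~c) forces c = 0.
Unit clause (a) forces a = 1.
All clauses are satisfied.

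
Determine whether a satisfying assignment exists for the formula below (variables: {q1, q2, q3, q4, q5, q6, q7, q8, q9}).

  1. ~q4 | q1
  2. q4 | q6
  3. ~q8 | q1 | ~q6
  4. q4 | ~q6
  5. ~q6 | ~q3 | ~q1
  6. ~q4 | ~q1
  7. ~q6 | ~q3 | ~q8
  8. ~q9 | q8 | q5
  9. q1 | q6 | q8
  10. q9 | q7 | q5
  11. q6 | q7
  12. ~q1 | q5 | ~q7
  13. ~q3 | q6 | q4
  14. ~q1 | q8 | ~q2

Try q4 = 0.
(q6) alone gives q6 = 1.
Now (~q6) is unsatisfied and unit — conflict.
Undo q4 and try q4 = 1.
(q1) alone gives q1 = 1.
Now (~q1) is unsatisfied and unit — conflict.
Either choice for q4 ends in contradiction.
No assignment satisfies every clause.

No, unsatisfiable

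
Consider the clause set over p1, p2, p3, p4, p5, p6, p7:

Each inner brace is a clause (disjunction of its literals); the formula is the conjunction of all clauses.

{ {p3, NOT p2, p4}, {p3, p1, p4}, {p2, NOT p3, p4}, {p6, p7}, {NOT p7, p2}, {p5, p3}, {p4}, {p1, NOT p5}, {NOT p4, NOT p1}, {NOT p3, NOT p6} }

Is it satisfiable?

(p4) alone gives p4 = true.
(NOT p1) alone gives p1 = false.
(NOT p5) alone gives p5 = false.
(p3) alone gives p3 = true.
(NOT p6) alone gives p6 = false.
(p7) alone gives p7 = true.
(p2) alone gives p2 = true.
All clauses are satisfied.
A satisfying assignment: p1: false,  p2: true,  p3: true,  p4: true,  p5: false,  p6: false,  p7: true.

Satisfiable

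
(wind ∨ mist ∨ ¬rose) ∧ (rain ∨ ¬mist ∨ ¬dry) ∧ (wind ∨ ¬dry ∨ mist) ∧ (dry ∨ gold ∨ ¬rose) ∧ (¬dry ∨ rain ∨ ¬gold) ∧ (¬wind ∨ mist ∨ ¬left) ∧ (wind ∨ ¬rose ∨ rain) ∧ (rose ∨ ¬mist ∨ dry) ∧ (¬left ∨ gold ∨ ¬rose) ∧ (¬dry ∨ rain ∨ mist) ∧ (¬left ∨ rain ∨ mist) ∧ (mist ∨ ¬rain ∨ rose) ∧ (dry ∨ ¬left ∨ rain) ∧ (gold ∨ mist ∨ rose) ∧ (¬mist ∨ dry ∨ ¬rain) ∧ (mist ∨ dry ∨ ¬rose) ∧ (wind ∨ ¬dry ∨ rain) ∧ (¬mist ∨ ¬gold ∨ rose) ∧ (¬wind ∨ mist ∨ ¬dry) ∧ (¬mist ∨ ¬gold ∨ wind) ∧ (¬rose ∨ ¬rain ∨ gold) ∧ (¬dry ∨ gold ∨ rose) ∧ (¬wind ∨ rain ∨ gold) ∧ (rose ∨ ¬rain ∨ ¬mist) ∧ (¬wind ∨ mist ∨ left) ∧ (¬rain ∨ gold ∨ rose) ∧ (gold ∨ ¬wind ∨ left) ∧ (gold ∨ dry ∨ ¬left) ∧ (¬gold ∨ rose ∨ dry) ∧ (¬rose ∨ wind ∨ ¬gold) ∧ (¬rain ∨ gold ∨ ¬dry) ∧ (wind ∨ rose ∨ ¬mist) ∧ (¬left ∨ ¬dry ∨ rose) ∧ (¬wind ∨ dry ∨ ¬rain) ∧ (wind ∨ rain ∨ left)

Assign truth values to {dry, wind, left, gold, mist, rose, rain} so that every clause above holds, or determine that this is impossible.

dry ↦ False; wind ↦ True; left ↦ False; gold ↦ True; mist ↦ True; rose ↦ True; rain ↦ False

Case wind = True:
Case mist = True:
Case rain = False:
The clause (¬dry) is unit, so dry = False.
The clause (rose) is unit, so rose = True.
The clause (gold) is unit, so gold = True.
The clause (¬left) is unit, so left = False.
Every clause now holds.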